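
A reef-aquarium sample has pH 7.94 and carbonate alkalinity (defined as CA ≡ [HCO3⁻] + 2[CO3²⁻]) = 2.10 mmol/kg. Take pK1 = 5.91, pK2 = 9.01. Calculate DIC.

DIC = 1.96 mmol/kg

CA = [HCO3⁻] + 2[CO3²⁻] = (α₁ + 2α₂)·DIC
At pH 7.94: [H⁺]/K1 = 10^-2.03 = 0.0093325, K2/[H⁺] = 10^-1.07 = 0.085114
α₁ = 1/(1 + 0.0093325 + 0.085114) = 1/1.0944 = 0.9137; α₂ = α₁·K2/[H⁺] = 0.07777
α₁ + 2α₂ = 1.0692
DIC = CA / (α₁ + 2α₂) = 2.10 / 1.0692 = 1.96 mmol/kg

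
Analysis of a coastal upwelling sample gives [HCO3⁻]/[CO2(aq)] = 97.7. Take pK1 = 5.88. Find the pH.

From K1 = [H⁺][HCO3⁻]/[CO2(aq)]:  pH = pK1 + log₁₀([HCO3⁻]/[CO2(aq)])
log₁₀(97.7) = +1.990
pH = 5.88 + (+1.990) = 7.87

pH = 7.87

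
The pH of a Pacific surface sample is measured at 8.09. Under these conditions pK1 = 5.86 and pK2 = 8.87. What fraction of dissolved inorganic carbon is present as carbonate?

α₂ = 0.142

α₂ = 1 / (1 + [H⁺]/K2 + [H⁺]²/(K1K2)) = 1 / (1 + 10^+0.78 + 10^-1.45)
   = 1 / (1 + 6.0256 + 0.035481) = 1/7.0611 = 0.1416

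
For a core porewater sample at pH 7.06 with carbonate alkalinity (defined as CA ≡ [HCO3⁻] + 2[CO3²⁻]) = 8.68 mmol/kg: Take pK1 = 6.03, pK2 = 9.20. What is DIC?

DIC = 9.42 mmol/kg

CA = [HCO3⁻] + 2[CO3²⁻] = (α₁ + 2α₂)·DIC
At pH 7.06: [H⁺]/K1 = 10^-1.03 = 0.093325, K2/[H⁺] = 10^-2.14 = 0.0072444
α₁ = 1/(1 + 0.093325 + 0.0072444) = 1/1.1006 = 0.9086; α₂ = α₁·K2/[H⁺] = 0.006582
α₁ + 2α₂ = 0.9218
DIC = CA / (α₁ + 2α₂) = 8.68 / 0.9218 = 9.42 mmol/kg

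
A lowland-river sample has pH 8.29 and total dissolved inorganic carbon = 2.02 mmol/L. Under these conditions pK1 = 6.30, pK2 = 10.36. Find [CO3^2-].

[CO3²⁻] = 16.9 μmol/L

α₂ = 1 / (1 + [H⁺]/K2 + [H⁺]²/(K1K2)) = 1 / (1 + 10^+2.07 + 10^+0.08)
   = 1 / (1 + 117.49 + 1.2023) = 1/119.69 = 0.008355
[CO3²⁻] = α₂ × DIC = 0.008355 × 2.02 = 0.0169 mmol/L = 16.9 μmol/L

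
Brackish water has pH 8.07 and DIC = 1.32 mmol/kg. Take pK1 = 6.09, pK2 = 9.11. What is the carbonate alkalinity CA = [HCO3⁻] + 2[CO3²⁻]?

CA = 1.42 mmol/kg

CA = [HCO3⁻] + 2[CO3²⁻] = (α₁ + 2α₂)·DIC
At pH 8.07: [H⁺]/K1 = 10^-1.98 = 0.010471, K2/[H⁺] = 10^-1.04 = 0.091201
α₁ = 1/(1 + 0.010471 + 0.091201) = 1/1.1017 = 0.9077; α₂ = α₁·K2/[H⁺] = 0.08278
α₁ + 2α₂ = 1.0733
CA = 1.0733 × 1.32 = 1.42 mmol/kg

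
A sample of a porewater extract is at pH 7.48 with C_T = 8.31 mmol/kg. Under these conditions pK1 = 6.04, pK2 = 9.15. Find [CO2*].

α₀ = 1 / (1 + K1/[H⁺] + K1K2/[H⁺]²) = 1 / (1 + 10^+1.44 + 10^-0.23)
   = 1 / (1 + 27.542 + 0.58884) = 1/29.131 = 0.03433
[CO2*] = α₀ × DIC = 0.03433 × 8.31 = 0.285 mmol/kg

[CO2*] = 0.285 mmol/kg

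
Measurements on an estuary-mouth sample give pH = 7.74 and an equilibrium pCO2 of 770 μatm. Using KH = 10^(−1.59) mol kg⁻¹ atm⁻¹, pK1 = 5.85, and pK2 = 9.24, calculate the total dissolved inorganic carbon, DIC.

DIC = 1.60 mmol/kg

[CO2*] = KH · pCO2 = 10^(−1.59) × 770×10^-6 = 1.979×10^-5 mol/kg
α₀ = 1/(1 + K1/[H⁺] + K1K2/[H⁺]²) = 1/(1 + 10^+1.89 + 10^+0.39) = 0.01233
DIC = [CO2*]/α₀ = 1.979×10^-5 / 0.01233 = 1.60 mmol/kg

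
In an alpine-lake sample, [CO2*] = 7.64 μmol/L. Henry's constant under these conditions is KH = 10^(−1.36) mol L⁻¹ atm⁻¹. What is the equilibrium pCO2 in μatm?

KH = 10^(−1.36) = 4.365×10^-2 mol L⁻¹ atm⁻¹
pCO2 = [CO2*]/KH = 7.64×10^-6 / 4.365×10^-2 = 1.75×10^-4 atm = 175 μatm

pCO2 = 175 μatm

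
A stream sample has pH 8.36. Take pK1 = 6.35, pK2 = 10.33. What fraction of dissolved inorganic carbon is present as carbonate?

α₂ = 0.0105

α₂ = 1 / (1 + [H⁺]/K2 + [H⁺]²/(K1K2)) = 1 / (1 + 10^+1.97 + 10^-0.04)
   = 1 / (1 + 93.325 + 0.91201) = 1/95.237 = 0.01050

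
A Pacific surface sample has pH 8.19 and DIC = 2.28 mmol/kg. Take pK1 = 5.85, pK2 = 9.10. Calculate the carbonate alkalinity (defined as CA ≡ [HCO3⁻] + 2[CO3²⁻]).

CA = [HCO3⁻] + 2[CO3²⁻] = (α₁ + 2α₂)·DIC
At pH 8.19: [H⁺]/K1 = 10^-2.34 = 0.0045709, K2/[H⁺] = 10^-0.91 = 0.12303
α₁ = 1/(1 + 0.0045709 + 0.12303) = 1/1.1276 = 0.8868; α₂ = α₁·K2/[H⁺] = 0.1091
α₁ + 2α₂ = 1.1051
CA = 1.1051 × 2.28 = 2.52 mmol/kg

CA = 2.52 mmol/kg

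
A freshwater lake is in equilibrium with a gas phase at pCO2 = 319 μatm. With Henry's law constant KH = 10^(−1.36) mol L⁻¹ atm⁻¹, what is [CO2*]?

KH = 10^(−1.36) = 4.365×10^-2 mol L⁻¹ atm⁻¹
[CO2*] = KH · pCO2 = 4.365×10^-2 × 319×10^-6 atm = 1.39×10^-5 mol/L

[CO2*] = 13.9 μmol/L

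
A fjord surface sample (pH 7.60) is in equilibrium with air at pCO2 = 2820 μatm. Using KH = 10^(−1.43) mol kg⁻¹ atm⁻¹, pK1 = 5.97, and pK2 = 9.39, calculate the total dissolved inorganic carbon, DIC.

[CO2*] = KH · pCO2 = 10^(−1.43) × 2820×10^-6 = 1.048×10^-4 mol/kg
α₀ = 1/(1 + K1/[H⁺] + K1K2/[H⁺]²) = 1/(1 + 10^+1.63 + 10^-0.16) = 0.02255
DIC = [CO2*]/α₀ = 1.048×10^-4 / 0.02255 = 4.65 mmol/kg

DIC = 4.65 mmol/kg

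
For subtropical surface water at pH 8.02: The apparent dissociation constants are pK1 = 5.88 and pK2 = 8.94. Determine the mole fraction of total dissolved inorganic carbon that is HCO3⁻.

α₁ = 0.887

α₁ = 1 / (1 + [H⁺]/K1 + K2/[H⁺]) = 1 / (1 + 10^-2.14 + 10^-0.92)
   = 1 / (1 + 0.0072444 + 0.12023) = 1/1.1275 = 0.8869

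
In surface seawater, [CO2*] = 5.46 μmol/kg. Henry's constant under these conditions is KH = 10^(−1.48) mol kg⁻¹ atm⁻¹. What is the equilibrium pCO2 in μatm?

KH = 10^(−1.48) = 3.311×10^-2 mol kg⁻¹ atm⁻¹
pCO2 = [CO2*]/KH = 5.46×10^-6 / 3.311×10^-2 = 1.65×10^-4 atm = 165 μatm

pCO2 = 165 μatm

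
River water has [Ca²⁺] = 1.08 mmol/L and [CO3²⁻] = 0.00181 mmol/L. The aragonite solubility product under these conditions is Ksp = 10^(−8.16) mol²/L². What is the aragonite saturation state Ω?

Ksp = 10^(−8.16) = 6.918×10^-9
Ω = [Ca²⁺][CO3²⁻]/Ksp = (1.08×10^-3)(0.00181×10^-3) / 6.918×10^-9 = 0.283

Ω = 0.283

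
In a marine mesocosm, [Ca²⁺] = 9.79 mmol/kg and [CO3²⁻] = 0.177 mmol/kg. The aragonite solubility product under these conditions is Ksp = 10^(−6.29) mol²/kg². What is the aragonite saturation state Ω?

Ksp = 10^(−6.29) = 5.129×10^-7
Ω = [Ca²⁺][CO3²⁻]/Ksp = (9.79×10^-3)(0.177×10^-3) / 5.129×10^-7 = 3.38

Ω = 3.38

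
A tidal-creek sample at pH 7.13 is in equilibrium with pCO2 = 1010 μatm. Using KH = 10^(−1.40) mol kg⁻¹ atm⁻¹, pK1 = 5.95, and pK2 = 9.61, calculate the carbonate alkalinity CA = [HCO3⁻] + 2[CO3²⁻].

CA = 0.613 mmol/kg

[CO2*] = KH · pCO2 = 10^(−1.40) × 1010×10^-6 = 4.021×10^-5 mol/kg
α₀ = 1/(1 + K1/[H⁺] + K1K2/[H⁺]²) = 1/(1 + 10^+1.18 + 10^-1.30) = 0.06178
DIC = [CO2*]/α₀ = 4.021×10^-5 / 0.06178 = 0.6508 mmol/kg
CA = (α₁ + 2α₂)·DIC = (0.9351 + 2×0.003096) × 0.6508 = 0.613 mmol/kg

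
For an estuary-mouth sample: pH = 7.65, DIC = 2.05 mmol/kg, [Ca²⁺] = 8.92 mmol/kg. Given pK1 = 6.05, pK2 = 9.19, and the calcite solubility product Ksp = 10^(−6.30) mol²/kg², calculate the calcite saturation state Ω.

Ω = 0.998

α₂ = 1 / (1 + [H⁺]/K2 + [H⁺]²/(K1K2)) = 1 / (1 + 10^+1.54 + 10^-0.06)
   = 1 / (1 + 34.674 + 0.87096) = 1/36.545 = 0.02736
[CO3²⁻] = α₂ × DIC = 0.02736 × 2.05 = 0.05610 mmol/kg
Ksp = 10^(−6.30) = 5.012×10^-7
Ω = [Ca²⁺][CO3²⁻]/Ksp = (8.92×10^-3)(5.610×10^-5) / 5.012×10^-7 = 0.998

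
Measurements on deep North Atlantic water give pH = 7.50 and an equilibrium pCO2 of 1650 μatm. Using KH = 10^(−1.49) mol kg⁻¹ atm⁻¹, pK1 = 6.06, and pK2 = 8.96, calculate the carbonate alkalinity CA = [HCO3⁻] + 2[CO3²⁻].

[CO2*] = KH · pCO2 = 10^(−1.49) × 1650×10^-6 = 5.339×10^-5 mol/kg
α₀ = 1/(1 + K1/[H⁺] + K1K2/[H⁺]²) = 1/(1 + 10^+1.44 + 10^-0.02) = 0.03390
DIC = [CO2*]/α₀ = 5.339×10^-5 / 0.03390 = 1.575 mmol/kg
CA = (α₁ + 2α₂)·DIC = (0.9337 + 2×0.03238) × 1.575 = 1.57 mmol/kg

CA = 1.57 mmol/kg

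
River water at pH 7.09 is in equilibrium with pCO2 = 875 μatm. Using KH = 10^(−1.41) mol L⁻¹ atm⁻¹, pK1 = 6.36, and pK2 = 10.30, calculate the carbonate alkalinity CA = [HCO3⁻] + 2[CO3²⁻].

[CO2*] = KH · pCO2 = 10^(−1.41) × 875×10^-6 = 3.404×10^-5 mol/L
α₀ = 1/(1 + K1/[H⁺] + K1K2/[H⁺]²) = 1/(1 + 10^+0.73 + 10^-2.48) = 0.1569
DIC = [CO2*]/α₀ = 3.404×10^-5 / 0.1569 = 0.2170 mmol/L
CA = (α₁ + 2α₂)·DIC = (0.8426 + 2×0.0005195) × 0.2170 = 0.183 mmol/L

CA = 0.183 mmol/L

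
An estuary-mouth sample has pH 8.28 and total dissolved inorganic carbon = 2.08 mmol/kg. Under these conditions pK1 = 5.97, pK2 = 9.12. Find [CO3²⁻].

[CO3²⁻] = 0.262 mmol/kg

α₂ = 1 / (1 + [H⁺]/K2 + [H⁺]²/(K1K2)) = 1 / (1 + 10^+0.84 + 10^-1.47)
   = 1 / (1 + 6.9183 + 0.033884) = 1/7.9522 = 0.1258
[CO3²⁻] = α₂ × DIC = 0.1258 × 2.08 = 0.262 mmol/kg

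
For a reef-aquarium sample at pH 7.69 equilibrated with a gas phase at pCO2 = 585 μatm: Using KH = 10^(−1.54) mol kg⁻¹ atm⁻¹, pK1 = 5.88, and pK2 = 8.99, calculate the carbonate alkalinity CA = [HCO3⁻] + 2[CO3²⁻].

[CO2*] = KH · pCO2 = 10^(−1.54) × 585×10^-6 = 1.687×10^-5 mol/kg
α₀ = 1/(1 + K1/[H⁺] + K1K2/[H⁺]²) = 1/(1 + 10^+1.81 + 10^+0.51) = 0.01453
DIC = [CO2*]/α₀ = 1.687×10^-5 / 0.01453 = 1.161 mmol/kg
CA = (α₁ + 2α₂)·DIC = (0.9384 + 2×0.04703) × 1.161 = 1.20 mmol/kg

CA = 1.20 mmol/kg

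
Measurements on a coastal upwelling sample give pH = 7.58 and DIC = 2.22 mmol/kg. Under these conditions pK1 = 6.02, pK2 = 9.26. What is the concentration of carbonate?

[CO3²⁻] = 0.0442 mmol/kg

α₂ = 1 / (1 + [H⁺]/K2 + [H⁺]²/(K1K2)) = 1 / (1 + 10^+1.68 + 10^+0.12)
   = 1 / (1 + 47.863 + 1.3183) = 1/50.181 = 0.01993
[CO3²⁻] = α₂ × DIC = 0.01993 × 2.22 = 0.0442 mmol/kg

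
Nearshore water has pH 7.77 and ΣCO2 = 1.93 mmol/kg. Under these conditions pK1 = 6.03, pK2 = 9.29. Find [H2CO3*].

α₀ = 1 / (1 + K1/[H⁺] + K1K2/[H⁺]²) = 1 / (1 + 10^+1.74 + 10^+0.22)
   = 1 / (1 + 54.954 + 1.6596) = 1/57.614 = 0.01736
[CO2*] = α₀ × DIC = 0.01736 × 1.93 = 0.0335 mmol/kg

[CO2*] = 0.0335 mmol/kg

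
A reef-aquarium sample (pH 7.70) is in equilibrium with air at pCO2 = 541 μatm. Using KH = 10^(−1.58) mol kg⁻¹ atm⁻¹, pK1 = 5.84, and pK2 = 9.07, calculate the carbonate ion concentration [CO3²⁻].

[CO2*] = KH · pCO2 = 10^(−1.58) × 541×10^-6 = 1.423×10^-5 mol/kg
α₀ = 1/(1 + K1/[H⁺] + K1K2/[H⁺]²) = 1/(1 + 10^+1.86 + 10^+0.49) = 0.01307
DIC = [CO2*]/α₀ = 1.423×10^-5 / 0.01307 = 1.089 mmol/kg
[CO3²⁻] = α₂·DIC; α₂ = 0.04038, so [CO3²⁻] = 0.04038 × 1.089 = 0.0440 mmol/kg

[CO3²⁻] = 0.0440 mmol/kg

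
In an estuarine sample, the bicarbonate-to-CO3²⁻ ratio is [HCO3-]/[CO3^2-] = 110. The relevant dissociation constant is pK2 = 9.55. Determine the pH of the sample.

pH = 7.51

From K2 = [H⁺][CO3^2-]/[HCO3-]:  pH = pK2 − log₁₀([HCO3-]/[CO3^2-])
log₁₀(110) = +2.041
pH = 9.55 − (+2.041) = 7.51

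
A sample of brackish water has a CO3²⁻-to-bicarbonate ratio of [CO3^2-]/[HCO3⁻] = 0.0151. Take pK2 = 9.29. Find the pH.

pH = 7.47

From K2 = [H⁺][CO3^2-]/[HCO3⁻]:  pH = pK2 + log₁₀([CO3^2-]/[HCO3⁻])
log₁₀(0.0151) = -1.821
pH = 9.29 + (-1.821) = 7.47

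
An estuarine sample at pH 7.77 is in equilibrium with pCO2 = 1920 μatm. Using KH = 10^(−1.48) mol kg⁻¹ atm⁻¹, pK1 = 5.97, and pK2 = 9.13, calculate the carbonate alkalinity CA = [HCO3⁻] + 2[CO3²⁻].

[CO2*] = KH · pCO2 = 10^(−1.48) × 1920×10^-6 = 6.358×10^-5 mol/kg
α₀ = 1/(1 + K1/[H⁺] + K1K2/[H⁺]²) = 1/(1 + 10^+1.80 + 10^+0.44) = 0.01496
DIC = [CO2*]/α₀ = 6.358×10^-5 / 0.01496 = 4.250 mmol/kg
CA = (α₁ + 2α₂)·DIC = (0.9438 + 2×0.04120) × 4.250 = 4.36 mmol/kg

CA = 4.36 mmol/kg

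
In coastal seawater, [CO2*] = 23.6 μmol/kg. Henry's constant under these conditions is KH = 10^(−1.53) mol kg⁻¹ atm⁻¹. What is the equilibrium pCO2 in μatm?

KH = 10^(−1.53) = 2.951×10^-2 mol kg⁻¹ atm⁻¹
pCO2 = [CO2*]/KH = 23.6×10^-6 / 2.951×10^-2 = 8.00×10^-4 atm = 800 μatm

pCO2 = 800 μatm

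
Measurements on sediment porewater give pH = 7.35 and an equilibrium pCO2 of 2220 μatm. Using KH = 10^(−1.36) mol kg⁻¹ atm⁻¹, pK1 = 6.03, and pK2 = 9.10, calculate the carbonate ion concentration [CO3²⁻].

[CO2*] = KH · pCO2 = 10^(−1.36) × 2220×10^-6 = 9.691×10^-5 mol/kg
α₀ = 1/(1 + K1/[H⁺] + K1K2/[H⁺]²) = 1/(1 + 10^+1.32 + 10^-0.43) = 0.04491
DIC = [CO2*]/α₀ = 9.691×10^-5 / 0.04491 = 2.158 mmol/kg
[CO3²⁻] = α₂·DIC; α₂ = 0.01669, so [CO3²⁻] = 0.01669 × 2.158 = 0.0360 mmol/kg

[CO3²⁻] = 0.0360 mmol/kg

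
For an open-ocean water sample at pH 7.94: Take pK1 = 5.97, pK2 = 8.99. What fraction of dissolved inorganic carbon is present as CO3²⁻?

α₂ = 1 / (1 + [H⁺]/K2 + [H⁺]²/(K1K2)) = 1 / (1 + 10^+1.05 + 10^-0.92)
   = 1 / (1 + 11.220 + 0.12023) = 1/12.340 = 0.08103

α₂ = 0.0810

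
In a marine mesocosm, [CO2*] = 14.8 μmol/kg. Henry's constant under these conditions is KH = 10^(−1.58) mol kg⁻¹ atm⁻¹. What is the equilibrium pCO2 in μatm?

KH = 10^(−1.58) = 2.630×10^-2 mol kg⁻¹ atm⁻¹
pCO2 = [CO2*]/KH = 14.8×10^-6 / 2.630×10^-2 = 5.63×10^-4 atm = 563 μatm

pCO2 = 563 μatm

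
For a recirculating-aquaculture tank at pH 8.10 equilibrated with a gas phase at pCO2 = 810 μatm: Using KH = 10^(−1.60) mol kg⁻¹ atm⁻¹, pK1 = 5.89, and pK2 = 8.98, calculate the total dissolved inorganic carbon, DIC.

[CO2*] = KH · pCO2 = 10^(−1.60) × 810×10^-6 = 2.035×10^-5 mol/kg
α₀ = 1/(1 + K1/[H⁺] + K1K2/[H⁺]²) = 1/(1 + 10^+2.21 + 10^+1.33) = 0.005418
DIC = [CO2*]/α₀ = 2.035×10^-5 / 0.005418 = 3.76 mmol/kg

DIC = 3.76 mmol/kg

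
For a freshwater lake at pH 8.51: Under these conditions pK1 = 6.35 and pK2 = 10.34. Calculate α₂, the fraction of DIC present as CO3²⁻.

α₂ = 1 / (1 + [H⁺]/K2 + [H⁺]²/(K1K2)) = 1 / (1 + 10^+1.83 + 10^-0.33)
   = 1 / (1 + 67.608 + 0.46774) = 1/69.076 = 0.01448

α₂ = 0.0145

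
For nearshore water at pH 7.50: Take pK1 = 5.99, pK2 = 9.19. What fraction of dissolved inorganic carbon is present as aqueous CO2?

α₀ = 0.0294

α₀ = 1 / (1 + K1/[H⁺] + K1K2/[H⁺]²) = 1 / (1 + 10^+1.51 + 10^-0.18)
   = 1 / (1 + 32.359 + 0.66069) = 1/34.020 = 0.02939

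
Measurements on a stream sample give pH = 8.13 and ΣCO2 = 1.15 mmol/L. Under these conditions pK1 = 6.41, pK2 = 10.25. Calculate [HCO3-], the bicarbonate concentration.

[HCO3⁻] = 1.12 mmol/L

α₁ = 1 / (1 + [H⁺]/K1 + K2/[H⁺]) = 1 / (1 + 10^-1.72 + 10^-2.12)
   = 1 / (1 + 0.019055 + 0.0075858) = 1/1.0266 = 0.9741
[HCO3⁻] = α₁ × DIC = 0.9741 × 1.15 = 1.12 mmol/L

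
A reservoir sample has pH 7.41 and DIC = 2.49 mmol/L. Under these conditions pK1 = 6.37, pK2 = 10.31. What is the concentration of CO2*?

α₀ = 1 / (1 + K1/[H⁺] + K1K2/[H⁺]²) = 1 / (1 + 10^+1.04 + 10^-1.86)
   = 1 / (1 + 10.965 + 0.013804) = 1/11.979 = 0.08348
[CO2*] = α₀ × DIC = 0.08348 × 2.49 = 0.208 mmol/L

[CO2*] = 0.208 mmol/L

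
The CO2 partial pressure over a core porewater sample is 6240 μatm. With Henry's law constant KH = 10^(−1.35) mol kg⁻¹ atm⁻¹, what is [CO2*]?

[CO2*] = 279 μmol/kg

KH = 10^(−1.35) = 4.467×10^-2 mol kg⁻¹ atm⁻¹
[CO2*] = KH · pCO2 = 4.467×10^-2 × 6240×10^-6 atm = 2.79×10^-4 mol/kg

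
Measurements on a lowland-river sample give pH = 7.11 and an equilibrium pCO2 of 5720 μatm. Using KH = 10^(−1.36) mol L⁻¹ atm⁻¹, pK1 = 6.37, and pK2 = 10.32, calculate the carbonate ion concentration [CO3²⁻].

[CO2*] = KH · pCO2 = 10^(−1.36) × 5720×10^-6 = 2.497×10^-4 mol/L
α₀ = 1/(1 + K1/[H⁺] + K1K2/[H⁺]²) = 1/(1 + 10^+0.74 + 10^-2.47) = 0.1539
DIC = [CO2*]/α₀ = 2.497×10^-4 / 0.1539 = 1.623 mmol/L
[CO3²⁻] = α₂·DIC; α₂ = 0.0005214, so [CO3²⁻] = 0.0005214 × 1.623 = 0.000846 mmol/L = 0.846 μmol/L

[CO3²⁻] = 0.846 μmol/L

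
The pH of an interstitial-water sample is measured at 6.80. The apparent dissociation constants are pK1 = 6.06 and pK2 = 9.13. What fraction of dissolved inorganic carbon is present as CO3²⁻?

α₂ = 1 / (1 + [H⁺]/K2 + [H⁺]²/(K1K2)) = 1 / (1 + 10^+2.33 + 10^+1.59)
   = 1 / (1 + 213.80 + 38.905) = 1/253.70 = 0.003942

α₂ = 0.00394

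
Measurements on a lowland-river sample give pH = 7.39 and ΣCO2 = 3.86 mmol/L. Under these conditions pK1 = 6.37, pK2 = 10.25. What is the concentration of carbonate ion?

α₂ = 1 / (1 + [H⁺]/K2 + [H⁺]²/(K1K2)) = 1 / (1 + 10^+2.86 + 10^+1.84)
   = 1 / (1 + 724.44 + 69.183) = 1/794.62 = 0.001258
[CO3²⁻] = α₂ × DIC = 0.001258 × 3.86 = 0.00486 mmol/L = 4.86 μmol/L

[CO3²⁻] = 4.86 μmol/L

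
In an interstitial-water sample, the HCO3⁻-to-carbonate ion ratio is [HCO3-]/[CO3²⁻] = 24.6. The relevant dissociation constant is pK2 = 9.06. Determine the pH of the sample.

From K2 = [H⁺][CO3²⁻]/[HCO3-]:  pH = pK2 − log₁₀([HCO3-]/[CO3²⁻])
log₁₀(24.6) = +1.391
pH = 9.06 − (+1.391) = 7.67

pH = 7.67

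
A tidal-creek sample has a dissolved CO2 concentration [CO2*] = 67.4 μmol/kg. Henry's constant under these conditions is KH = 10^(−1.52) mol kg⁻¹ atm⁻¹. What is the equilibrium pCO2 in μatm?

pCO2 = 2230 μatm

KH = 10^(−1.52) = 3.020×10^-2 mol kg⁻¹ atm⁻¹
pCO2 = [CO2*]/KH = 67.4×10^-6 / 3.020×10^-2 = 2.23×10^-3 atm = 2230 μatm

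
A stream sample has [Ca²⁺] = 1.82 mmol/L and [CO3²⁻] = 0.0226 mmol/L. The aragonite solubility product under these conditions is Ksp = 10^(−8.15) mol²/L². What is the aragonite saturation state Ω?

Ksp = 10^(−8.15) = 7.079×10^-9
Ω = [Ca²⁺][CO3²⁻]/Ksp = (1.82×10^-3)(0.0226×10^-3) / 7.079×10^-9 = 5.81

Ω = 5.81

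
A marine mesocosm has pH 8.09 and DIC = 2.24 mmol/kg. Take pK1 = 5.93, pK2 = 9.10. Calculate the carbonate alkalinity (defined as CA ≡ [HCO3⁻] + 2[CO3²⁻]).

CA = 2.42 mmol/kg

CA = [HCO3⁻] + 2[CO3²⁻] = (α₁ + 2α₂)·DIC
At pH 8.09: [H⁺]/K1 = 10^-2.16 = 0.0069183, K2/[H⁺] = 10^-1.01 = 0.097724
α₁ = 1/(1 + 0.0069183 + 0.097724) = 1/1.1046 = 0.9053; α₂ = α₁·K2/[H⁺] = 0.08847
α₁ + 2α₂ = 1.0822
CA = 1.0822 × 2.24 = 2.42 mmol/kg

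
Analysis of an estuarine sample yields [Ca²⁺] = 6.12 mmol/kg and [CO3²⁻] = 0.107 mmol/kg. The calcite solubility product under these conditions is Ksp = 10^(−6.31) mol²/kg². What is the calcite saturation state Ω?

Ksp = 10^(−6.31) = 4.898×10^-7
Ω = [Ca²⁺][CO3²⁻]/Ksp = (6.12×10^-3)(0.107×10^-3) / 4.898×10^-7 = 1.34

Ω = 1.34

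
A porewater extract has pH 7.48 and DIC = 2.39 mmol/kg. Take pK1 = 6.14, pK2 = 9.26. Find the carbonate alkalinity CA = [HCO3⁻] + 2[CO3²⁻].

CA = [HCO3⁻] + 2[CO3²⁻] = (α₁ + 2α₂)·DIC
At pH 7.48: [H⁺]/K1 = 10^-1.34 = 0.045709, K2/[H⁺] = 10^-1.78 = 0.016596
α₁ = 1/(1 + 0.045709 + 0.016596) = 1/1.0623 = 0.9413; α₂ = α₁·K2/[H⁺] = 0.01562
α₁ + 2α₂ = 0.9726
CA = 0.9726 × 2.39 = 2.32 mmol/kg

CA = 2.32 mmol/kg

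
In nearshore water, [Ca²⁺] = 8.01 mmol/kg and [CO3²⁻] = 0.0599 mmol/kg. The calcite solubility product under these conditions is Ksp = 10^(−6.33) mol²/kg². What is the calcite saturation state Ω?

Ksp = 10^(−6.33) = 4.677×10^-7
Ω = [Ca²⁺][CO3²⁻]/Ksp = (8.01×10^-3)(0.0599×10^-3) / 4.677×10^-7 = 1.03

Ω = 1.03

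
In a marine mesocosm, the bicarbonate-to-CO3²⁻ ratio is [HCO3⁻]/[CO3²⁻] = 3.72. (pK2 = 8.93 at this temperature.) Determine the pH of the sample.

pH = 8.36

From K2 = [H⁺][CO3²⁻]/[HCO3⁻]:  pH = pK2 − log₁₀([HCO3⁻]/[CO3²⁻])
log₁₀(3.72) = +0.571
pH = 8.93 − (+0.571) = 8.36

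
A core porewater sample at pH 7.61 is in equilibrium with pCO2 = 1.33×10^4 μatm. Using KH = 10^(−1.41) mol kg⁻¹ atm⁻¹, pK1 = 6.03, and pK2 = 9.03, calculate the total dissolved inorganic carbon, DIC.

[CO2*] = KH · pCO2 = 10^(−1.41) × 1.33×10^4×10^-6 = 5.174×10^-4 mol/kg
α₀ = 1/(1 + K1/[H⁺] + K1K2/[H⁺]²) = 1/(1 + 10^+1.58 + 10^+0.16) = 0.02471
DIC = [CO2*]/α₀ = 5.174×10^-4 / 0.02471 = 20.9 mmol/kg

DIC = 20.9 mmol/kg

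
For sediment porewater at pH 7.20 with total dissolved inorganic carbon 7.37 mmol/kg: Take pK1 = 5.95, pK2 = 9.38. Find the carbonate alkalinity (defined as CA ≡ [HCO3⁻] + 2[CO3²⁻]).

CA = 7.03 mmol/kg

CA = [HCO3⁻] + 2[CO3²⁻] = (α₁ + 2α₂)·DIC
At pH 7.20: [H⁺]/K1 = 10^-1.25 = 0.056234, K2/[H⁺] = 10^-2.18 = 0.0066069
α₁ = 1/(1 + 0.056234 + 0.0066069) = 1/1.0628 = 0.9409; α₂ = α₁·K2/[H⁺] = 0.006216
α₁ + 2α₂ = 0.9533
CA = 0.9533 × 7.37 = 7.03 mmol/kg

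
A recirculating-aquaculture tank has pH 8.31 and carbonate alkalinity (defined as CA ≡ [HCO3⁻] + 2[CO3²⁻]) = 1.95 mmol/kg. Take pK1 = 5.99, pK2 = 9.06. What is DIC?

CA = [HCO3⁻] + 2[CO3²⁻] = (α₁ + 2α₂)·DIC
At pH 8.31: [H⁺]/K1 = 10^-2.32 = 0.0047863, K2/[H⁺] = 10^-0.75 = 0.17783
α₁ = 1/(1 + 0.0047863 + 0.17783) = 1/1.1826 = 0.8456; α₂ = α₁·K2/[H⁺] = 0.1504
α₁ + 2α₂ = 1.1463
DIC = CA / (α₁ + 2α₂) = 1.95 / 1.1463 = 1.70 mmol/kg

DIC = 1.70 mmol/kg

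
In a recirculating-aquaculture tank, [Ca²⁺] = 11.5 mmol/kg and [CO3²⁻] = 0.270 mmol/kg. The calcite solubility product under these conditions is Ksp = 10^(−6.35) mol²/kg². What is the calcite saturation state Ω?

Ksp = 10^(−6.35) = 4.467×10^-7
Ω = [Ca²⁺][CO3²⁻]/Ksp = (11.5×10^-3)(0.270×10^-3) / 4.467×10^-7 = 6.95

Ω = 6.95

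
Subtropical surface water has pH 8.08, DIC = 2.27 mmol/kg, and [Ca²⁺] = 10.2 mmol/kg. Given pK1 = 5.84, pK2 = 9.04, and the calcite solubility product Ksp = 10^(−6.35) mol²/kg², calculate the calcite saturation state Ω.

Ω = 5.10

α₂ = 1 / (1 + [H⁺]/K2 + [H⁺]²/(K1K2)) = 1 / (1 + 10^+0.96 + 10^-1.28)
   = 1 / (1 + 9.1201 + 0.052481) = 1/10.173 = 0.09830
[CO3²⁻] = α₂ × DIC = 0.09830 × 2.27 = 0.2231 mmol/kg
Ksp = 10^(−6.35) = 4.467×10^-7
Ω = [Ca²⁺][CO3²⁻]/Ksp = (10.2×10^-3)(2.231×10^-4) / 4.467×10^-7 = 5.10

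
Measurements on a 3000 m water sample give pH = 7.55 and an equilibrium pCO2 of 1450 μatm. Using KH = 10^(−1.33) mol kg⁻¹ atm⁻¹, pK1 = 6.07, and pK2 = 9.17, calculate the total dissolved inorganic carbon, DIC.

[CO2*] = KH · pCO2 = 10^(−1.33) × 1450×10^-6 = 6.782×10^-5 mol/kg
α₀ = 1/(1 + K1/[H⁺] + K1K2/[H⁺]²) = 1/(1 + 10^+1.48 + 10^-0.14) = 0.03132
DIC = [CO2*]/α₀ = 6.782×10^-5 / 0.03132 = 2.17 mmol/kg

DIC = 2.17 mmol/kg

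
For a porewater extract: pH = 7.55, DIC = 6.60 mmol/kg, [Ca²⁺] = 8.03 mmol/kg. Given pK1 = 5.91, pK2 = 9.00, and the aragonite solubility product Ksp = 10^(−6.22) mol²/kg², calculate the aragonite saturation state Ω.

Ω = 2.95

α₂ = 1 / (1 + [H⁺]/K2 + [H⁺]²/(K1K2)) = 1 / (1 + 10^+1.45 + 10^-0.19)
   = 1 / (1 + 28.184 + 0.64565) = 1/29.829 = 0.03352
[CO3²⁻] = α₂ × DIC = 0.03352 × 6.60 = 0.2213 mmol/kg
Ksp = 10^(−6.22) = 6.026×10^-7
Ω = [Ca²⁺][CO3²⁻]/Ksp = (8.03×10^-3)(2.213×10^-4) / 6.026×10^-7 = 2.95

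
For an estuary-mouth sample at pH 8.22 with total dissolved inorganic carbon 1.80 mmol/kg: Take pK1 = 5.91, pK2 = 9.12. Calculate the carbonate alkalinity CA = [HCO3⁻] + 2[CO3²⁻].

CA = 1.99 mmol/kg

CA = [HCO3⁻] + 2[CO3²⁻] = (α₁ + 2α₂)·DIC
At pH 8.22: [H⁺]/K1 = 10^-2.31 = 0.0048978, K2/[H⁺] = 10^-0.90 = 0.12589
α₁ = 1/(1 + 0.0048978 + 0.12589) = 1/1.1308 = 0.8843; α₂ = α₁·K2/[H⁺] = 0.1113
α₁ + 2α₂ = 1.1070
CA = 1.1070 × 1.80 = 1.99 mmol/kg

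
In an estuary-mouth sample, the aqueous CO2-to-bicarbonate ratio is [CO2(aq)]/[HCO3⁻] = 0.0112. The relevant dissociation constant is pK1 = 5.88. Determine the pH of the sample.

From K1 = [H⁺][HCO3⁻]/[CO2(aq)]:  pH = pK1 − log₁₀([CO2(aq)]/[HCO3⁻])
log₁₀(0.0112) = -1.951
pH = 5.88 − (-1.951) = 7.83

pH = 7.83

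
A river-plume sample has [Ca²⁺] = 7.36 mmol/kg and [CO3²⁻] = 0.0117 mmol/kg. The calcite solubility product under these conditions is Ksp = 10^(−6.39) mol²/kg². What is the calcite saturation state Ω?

Ksp = 10^(−6.39) = 4.074×10^-7
Ω = [Ca²⁺][CO3²⁻]/Ksp = (7.36×10^-3)(0.0117×10^-3) / 4.074×10^-7 = 0.211

Ω = 0.211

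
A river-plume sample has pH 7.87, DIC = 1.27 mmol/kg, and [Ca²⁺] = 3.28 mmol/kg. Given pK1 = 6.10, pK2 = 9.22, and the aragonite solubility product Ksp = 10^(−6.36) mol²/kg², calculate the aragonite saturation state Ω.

Ω = 0.402

α₂ = 1 / (1 + [H⁺]/K2 + [H⁺]²/(K1K2)) = 1 / (1 + 10^+1.35 + 10^-0.42)
   = 1 / (1 + 22.387 + 0.38019) = 1/23.767 = 0.04207
[CO3²⁻] = α₂ × DIC = 0.04207 × 1.27 = 0.05343 mmol/kg
Ksp = 10^(−6.36) = 4.365×10^-7
Ω = [Ca²⁺][CO3²⁻]/Ksp = (3.28×10^-3)(5.343×10^-5) / 4.365×10^-7 = 0.402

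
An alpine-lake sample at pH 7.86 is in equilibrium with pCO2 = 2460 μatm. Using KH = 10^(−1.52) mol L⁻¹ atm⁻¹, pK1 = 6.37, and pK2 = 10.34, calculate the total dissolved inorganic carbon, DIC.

DIC = 2.38 mmol/L

[CO2*] = KH · pCO2 = 10^(−1.52) × 2460×10^-6 = 7.429×10^-5 mol/L
α₀ = 1/(1 + K1/[H⁺] + K1K2/[H⁺]²) = 1/(1 + 10^+1.49 + 10^-0.99) = 0.03124
DIC = [CO2*]/α₀ = 7.429×10^-5 / 0.03124 = 2.38 mmol/L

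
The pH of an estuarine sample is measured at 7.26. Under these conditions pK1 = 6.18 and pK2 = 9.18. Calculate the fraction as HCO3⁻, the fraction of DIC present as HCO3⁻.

α₁ = 1 / (1 + [H⁺]/K1 + K2/[H⁺]) = 1 / (1 + 10^-1.08 + 10^-1.92)
   = 1 / (1 + 0.083176 + 0.012023) = 1/1.0952 = 0.9131

α₁ = 0.913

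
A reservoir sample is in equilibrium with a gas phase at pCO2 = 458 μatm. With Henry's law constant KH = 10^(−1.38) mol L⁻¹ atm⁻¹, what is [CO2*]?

[CO2*] = 19.1 μmol/L

KH = 10^(−1.38) = 4.169×10^-2 mol L⁻¹ atm⁻¹
[CO2*] = KH · pCO2 = 4.169×10^-2 × 458×10^-6 atm = 1.91×10^-5 mol/L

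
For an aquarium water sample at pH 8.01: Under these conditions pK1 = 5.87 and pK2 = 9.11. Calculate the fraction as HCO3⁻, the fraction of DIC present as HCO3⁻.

α₁ = 1 / (1 + [H⁺]/K1 + K2/[H⁺]) = 1 / (1 + 10^-2.14 + 10^-1.10)
   = 1 / (1 + 0.0072444 + 0.079433) = 1/1.0867 = 0.9202

α₁ = 0.920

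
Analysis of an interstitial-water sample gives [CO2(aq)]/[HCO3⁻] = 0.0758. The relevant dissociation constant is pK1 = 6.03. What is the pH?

From K1 = [H⁺][HCO3⁻]/[CO2(aq)]:  pH = pK1 − log₁₀([CO2(aq)]/[HCO3⁻])
log₁₀(0.0758) = -1.120
pH = 6.03 − (-1.120) = 7.15

pH = 7.15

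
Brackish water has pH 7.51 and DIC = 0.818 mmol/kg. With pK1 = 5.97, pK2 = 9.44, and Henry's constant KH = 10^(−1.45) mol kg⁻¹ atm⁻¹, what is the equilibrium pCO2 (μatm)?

pCO2 = 639 μatm

α₀ = 1 / (1 + K1/[H⁺] + K1K2/[H⁺]²) = 1 / (1 + 10^+1.54 + 10^-0.39)
   = 1 / (1 + 34.674 + 0.40738) = 1/36.081 = 0.02772
[CO2*] = α₀ × DIC = 0.02772 × 0.818 = 0.02267 mmol/kg
pCO2 = [CO2*]/KH = 2.267×10^-5 / 3.548×10^-2 = 639 μatm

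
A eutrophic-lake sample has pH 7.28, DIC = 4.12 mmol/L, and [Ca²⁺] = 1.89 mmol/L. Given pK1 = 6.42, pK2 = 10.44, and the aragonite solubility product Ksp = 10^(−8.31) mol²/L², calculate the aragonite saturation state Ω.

Ω = 0.966

α₂ = 1 / (1 + [H⁺]/K2 + [H⁺]²/(K1K2)) = 1 / (1 + 10^+3.16 + 10^+2.30)
   = 1 / (1 + 1445.4 + 199.53) = 1/1646.0 = 0.0006075
[CO3²⁻] = α₂ × DIC = 0.0006075 × 4.12 = 0.002503 mmol/L = 2.503 μmol/L
Ksp = 10^(−8.31) = 4.898×10^-9
Ω = [Ca²⁺][CO3²⁻]/Ksp = (1.89×10^-3)(2.503×10^-6) / 4.898×10^-9 = 0.966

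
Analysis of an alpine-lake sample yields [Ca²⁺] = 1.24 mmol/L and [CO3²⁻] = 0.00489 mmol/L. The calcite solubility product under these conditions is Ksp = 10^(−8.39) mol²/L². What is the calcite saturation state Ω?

Ksp = 10^(−8.39) = 4.074×10^-9
Ω = [Ca²⁺][CO3²⁻]/Ksp = (1.24×10^-3)(0.00489×10^-3) / 4.074×10^-9 = 1.49

Ω = 1.49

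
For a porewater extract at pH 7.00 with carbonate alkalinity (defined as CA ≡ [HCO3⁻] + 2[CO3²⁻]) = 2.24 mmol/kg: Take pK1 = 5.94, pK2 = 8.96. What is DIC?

DIC = 2.41 mmol/kg

CA = [HCO3⁻] + 2[CO3²⁻] = (α₁ + 2α₂)·DIC
At pH 7.00: [H⁺]/K1 = 10^-1.06 = 0.087096, K2/[H⁺] = 10^-1.96 = 0.010965
α₁ = 1/(1 + 0.087096 + 0.010965) = 1/1.0981 = 0.9107; α₂ = α₁·K2/[H⁺] = 0.009986
α₁ + 2α₂ = 0.9307
DIC = CA / (α₁ + 2α₂) = 2.24 / 0.9307 = 2.41 mmol/kg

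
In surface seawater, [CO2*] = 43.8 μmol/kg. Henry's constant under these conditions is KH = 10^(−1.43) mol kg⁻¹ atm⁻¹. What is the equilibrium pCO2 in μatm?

KH = 10^(−1.43) = 3.715×10^-2 mol kg⁻¹ atm⁻¹
pCO2 = [CO2*]/KH = 43.8×10^-6 / 3.715×10^-2 = 1.18×10^-3 atm = 1180 μatm

pCO2 = 1180 μatm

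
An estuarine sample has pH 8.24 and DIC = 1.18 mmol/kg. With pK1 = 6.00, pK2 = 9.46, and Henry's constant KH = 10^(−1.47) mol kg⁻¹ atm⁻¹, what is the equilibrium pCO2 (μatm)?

α₀ = 1 / (1 + K1/[H⁺] + K1K2/[H⁺]²) = 1 / (1 + 10^+2.24 + 10^+1.02)
   = 1 / (1 + 173.78 + 10.471) = 1/185.25 = 0.005398
[CO2*] = α₀ × DIC = 0.005398 × 1.18 = 0.006370 mmol/kg = 6.370 μmol/kg
pCO2 = [CO2*]/KH = 6.370×10^-6 / 3.388×10^-2 = 188 μatm

pCO2 = 188 μatm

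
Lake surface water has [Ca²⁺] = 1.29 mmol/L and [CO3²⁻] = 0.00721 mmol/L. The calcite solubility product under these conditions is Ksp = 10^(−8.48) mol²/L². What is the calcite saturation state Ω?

Ω = 2.81

Ksp = 10^(−8.48) = 3.311×10^-9
Ω = [Ca²⁺][CO3²⁻]/Ksp = (1.29×10^-3)(0.00721×10^-3) / 3.311×10^-9 = 2.81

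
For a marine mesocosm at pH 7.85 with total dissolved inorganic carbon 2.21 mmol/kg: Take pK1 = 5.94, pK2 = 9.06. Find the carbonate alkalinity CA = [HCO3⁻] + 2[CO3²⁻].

CA = 2.31 mmol/kg

CA = [HCO3⁻] + 2[CO3²⁻] = (α₁ + 2α₂)·DIC
At pH 7.85: [H⁺]/K1 = 10^-1.91 = 0.012303, K2/[H⁺] = 10^-1.21 = 0.061660
α₁ = 1/(1 + 0.012303 + 0.061660) = 1/1.0740 = 0.9311; α₂ = α₁·K2/[H⁺] = 0.05741
α₁ + 2α₂ = 1.0460
CA = 1.0460 × 2.21 = 2.31 mmol/kg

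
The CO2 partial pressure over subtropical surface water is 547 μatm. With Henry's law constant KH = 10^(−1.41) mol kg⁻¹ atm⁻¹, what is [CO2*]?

[CO2*] = 21.3 μmol/kg

KH = 10^(−1.41) = 3.890×10^-2 mol kg⁻¹ atm⁻¹
[CO2*] = KH · pCO2 = 3.890×10^-2 × 547×10^-6 atm = 2.13×10^-5 mol/kg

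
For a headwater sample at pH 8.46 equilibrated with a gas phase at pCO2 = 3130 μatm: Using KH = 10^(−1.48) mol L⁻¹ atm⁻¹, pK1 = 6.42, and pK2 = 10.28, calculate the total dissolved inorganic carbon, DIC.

[CO2*] = KH · pCO2 = 10^(−1.48) × 3130×10^-6 = 1.036×10^-4 mol/L
α₀ = 1/(1 + K1/[H⁺] + K1K2/[H⁺]²) = 1/(1 + 10^+2.04 + 10^+0.22) = 0.008904
DIC = [CO2*]/α₀ = 1.036×10^-4 / 0.008904 = 11.6 mmol/L

DIC = 11.6 mmol/L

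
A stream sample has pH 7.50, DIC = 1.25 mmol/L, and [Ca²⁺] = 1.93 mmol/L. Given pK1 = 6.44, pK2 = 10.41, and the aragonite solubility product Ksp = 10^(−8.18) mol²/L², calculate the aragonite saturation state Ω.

Ω = 0.413

α₂ = 1 / (1 + [H⁺]/K2 + [H⁺]²/(K1K2)) = 1 / (1 + 10^+2.91 + 10^+1.85)
   = 1 / (1 + 812.83 + 70.795) = 1/884.63 = 0.001130
[CO3²⁻] = α₂ × DIC = 0.001130 × 1.25 = 0.001413 mmol/L = 1.413 μmol/L
Ksp = 10^(−8.18) = 6.607×10^-9
Ω = [Ca²⁺][CO3²⁻]/Ksp = (1.93×10^-3)(1.413×10^-6) / 6.607×10^-9 = 0.413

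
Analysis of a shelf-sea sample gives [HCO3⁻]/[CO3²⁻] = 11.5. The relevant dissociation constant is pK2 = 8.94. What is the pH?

From K2 = [H⁺][CO3²⁻]/[HCO3⁻]:  pH = pK2 − log₁₀([HCO3⁻]/[CO3²⁻])
log₁₀(11.5) = +1.061
pH = 8.94 − (+1.061) = 7.88

pH = 7.88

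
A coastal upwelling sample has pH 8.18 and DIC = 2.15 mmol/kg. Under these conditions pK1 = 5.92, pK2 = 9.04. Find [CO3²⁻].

[CO3²⁻] = 0.260 mmol/kg

α₂ = 1 / (1 + [H⁺]/K2 + [H⁺]²/(K1K2)) = 1 / (1 + 10^+0.86 + 10^-1.40)
   = 1 / (1 + 7.2444 + 0.039811) = 1/8.2842 = 0.1207
[CO3²⁻] = α₂ × DIC = 0.1207 × 2.15 = 0.260 mmol/kg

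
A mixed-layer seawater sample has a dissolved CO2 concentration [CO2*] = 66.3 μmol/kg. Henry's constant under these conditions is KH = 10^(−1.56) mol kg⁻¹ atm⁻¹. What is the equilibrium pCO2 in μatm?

KH = 10^(−1.56) = 2.754×10^-2 mol kg⁻¹ atm⁻¹
pCO2 = [CO2*]/KH = 66.3×10^-6 / 2.754×10^-2 = 2.41×10^-3 atm = 2410 μatm

pCO2 = 2410 μatm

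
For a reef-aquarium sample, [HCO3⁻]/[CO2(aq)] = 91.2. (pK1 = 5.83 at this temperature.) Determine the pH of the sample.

pH = 7.79

From K1 = [H⁺][HCO3⁻]/[CO2(aq)]:  pH = pK1 + log₁₀([HCO3⁻]/[CO2(aq)])
log₁₀(91.2) = +1.960
pH = 5.83 + (+1.960) = 7.79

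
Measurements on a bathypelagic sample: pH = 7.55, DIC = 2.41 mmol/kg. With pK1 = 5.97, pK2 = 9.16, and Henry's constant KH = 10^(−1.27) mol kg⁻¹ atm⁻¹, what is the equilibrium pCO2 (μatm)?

pCO2 = 1120 μatm

α₀ = 1 / (1 + K1/[H⁺] + K1K2/[H⁺]²) = 1 / (1 + 10^+1.58 + 10^-0.03)
   = 1 / (1 + 38.019 + 0.93325) = 1/39.952 = 0.02503
[CO2*] = α₀ × DIC = 0.02503 × 2.41 = 0.06032 mmol/kg
pCO2 = [CO2*]/KH = 6.032×10^-5 / 5.370×10^-2 = 1120 μatm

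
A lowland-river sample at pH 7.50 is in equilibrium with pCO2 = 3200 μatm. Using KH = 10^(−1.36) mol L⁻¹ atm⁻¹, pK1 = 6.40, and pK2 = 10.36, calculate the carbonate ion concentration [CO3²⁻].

[CO2*] = KH · pCO2 = 10^(−1.36) × 3200×10^-6 = 1.397×10^-4 mol/L
α₀ = 1/(1 + K1/[H⁺] + K1K2/[H⁺]²) = 1/(1 + 10^+1.10 + 10^-1.76) = 0.07349
DIC = [CO2*]/α₀ = 1.397×10^-4 / 0.07349 = 1.901 mmol/L
[CO3²⁻] = α₂·DIC; α₂ = 0.001277, so [CO3²⁻] = 0.001277 × 1.901 = 0.00243 mmol/L = 2.43 μmol/L

[CO3²⁻] = 2.43 μmol/L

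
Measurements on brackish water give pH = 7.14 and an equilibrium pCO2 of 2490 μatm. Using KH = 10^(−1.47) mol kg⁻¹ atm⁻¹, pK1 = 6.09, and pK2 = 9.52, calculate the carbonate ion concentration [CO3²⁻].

[CO2*] = KH · pCO2 = 10^(−1.47) × 2490×10^-6 = 8.437×10^-5 mol/kg
α₀ = 1/(1 + K1/[H⁺] + K1K2/[H⁺]²) = 1/(1 + 10^+1.05 + 10^-1.33) = 0.08152
DIC = [CO2*]/α₀ = 8.437×10^-5 / 0.08152 = 1.035 mmol/kg
[CO3²⁻] = α₂·DIC; α₂ = 0.003813, so [CO3²⁻] = 0.003813 × 1.035 = 0.00395 mmol/kg = 3.95 μmol/kg

[CO3²⁻] = 3.95 μmol/kg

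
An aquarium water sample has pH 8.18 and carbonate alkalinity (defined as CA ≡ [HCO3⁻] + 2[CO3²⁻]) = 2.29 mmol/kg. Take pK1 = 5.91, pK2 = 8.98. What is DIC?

CA = [HCO3⁻] + 2[CO3²⁻] = (α₁ + 2α₂)·DIC
At pH 8.18: [H⁺]/K1 = 10^-2.27 = 0.0053703, K2/[H⁺] = 10^-0.80 = 0.15849
α₁ = 1/(1 + 0.0053703 + 0.15849) = 1/1.1639 = 0.8592; α₂ = α₁·K2/[H⁺] = 0.1362
α₁ + 2α₂ = 1.1316
DIC = CA / (α₁ + 2α₂) = 2.29 / 1.1316 = 2.02 mmol/kg

DIC = 2.02 mmol/kg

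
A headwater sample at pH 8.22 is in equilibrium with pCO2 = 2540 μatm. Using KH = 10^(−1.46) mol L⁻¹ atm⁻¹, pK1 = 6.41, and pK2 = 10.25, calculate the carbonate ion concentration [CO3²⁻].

[CO3²⁻] = 0.0531 mmol/L

[CO2*] = KH · pCO2 = 10^(−1.46) × 2540×10^-6 = 8.807×10^-5 mol/L
α₀ = 1/(1 + K1/[H⁺] + K1K2/[H⁺]²) = 1/(1 + 10^+1.81 + 10^-0.22) = 0.01511
DIC = [CO2*]/α₀ = 8.807×10^-5 / 0.01511 = 5.827 mmol/L
[CO3²⁻] = α₂·DIC; α₂ = 0.009107, so [CO3²⁻] = 0.009107 × 5.827 = 0.0531 mmol/L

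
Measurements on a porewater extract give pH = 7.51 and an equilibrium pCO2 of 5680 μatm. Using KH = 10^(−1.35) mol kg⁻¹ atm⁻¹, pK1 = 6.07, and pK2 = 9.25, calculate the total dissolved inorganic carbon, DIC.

[CO2*] = KH · pCO2 = 10^(−1.35) × 5680×10^-6 = 2.537×10^-4 mol/kg
α₀ = 1/(1 + K1/[H⁺] + K1K2/[H⁺]²) = 1/(1 + 10^+1.44 + 10^-0.30) = 0.03443
DIC = [CO2*]/α₀ = 2.537×10^-4 / 0.03443 = 7.37 mmol/kg

DIC = 7.37 mmol/kg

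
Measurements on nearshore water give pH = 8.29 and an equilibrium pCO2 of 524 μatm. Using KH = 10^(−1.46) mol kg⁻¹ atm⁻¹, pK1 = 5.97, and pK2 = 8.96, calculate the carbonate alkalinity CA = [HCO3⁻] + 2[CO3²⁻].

[CO2*] = KH · pCO2 = 10^(−1.46) × 524×10^-6 = 1.817×10^-5 mol/kg
α₀ = 1/(1 + K1/[H⁺] + K1K2/[H⁺]²) = 1/(1 + 10^+2.32 + 10^+1.65) = 0.003928
DIC = [CO2*]/α₀ = 1.817×10^-5 / 0.003928 = 4.626 mmol/kg
CA = (α₁ + 2α₂)·DIC = (0.8206 + 2×0.1754) × 4.626 = 5.42 mmol/kg

CA = 5.42 mmol/kg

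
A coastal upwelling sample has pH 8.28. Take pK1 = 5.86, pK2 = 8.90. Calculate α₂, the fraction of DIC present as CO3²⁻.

α₂ = 0.193

α₂ = 1 / (1 + [H⁺]/K2 + [H⁺]²/(K1K2)) = 1 / (1 + 10^+0.62 + 10^-1.80)
   = 1 / (1 + 4.1687 + 0.015849) = 1/5.1845 = 0.1929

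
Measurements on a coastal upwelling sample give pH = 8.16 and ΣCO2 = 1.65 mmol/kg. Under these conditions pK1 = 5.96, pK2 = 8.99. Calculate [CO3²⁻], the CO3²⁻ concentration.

α₂ = 1 / (1 + [H⁺]/K2 + [H⁺]²/(K1K2)) = 1 / (1 + 10^+0.83 + 10^-1.37)
   = 1 / (1 + 6.7608 + 0.042658) = 1/7.8035 = 0.1281
[CO3²⁻] = α₂ × DIC = 0.1281 × 1.65 = 0.211 mmol/kg

[CO3²⁻] = 0.211 mmol/kg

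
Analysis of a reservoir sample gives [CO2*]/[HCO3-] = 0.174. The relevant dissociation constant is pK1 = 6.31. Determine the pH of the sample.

pH = 7.07

From K1 = [H⁺][HCO3-]/[CO2*]:  pH = pK1 − log₁₀([CO2*]/[HCO3-])
log₁₀(0.174) = -0.759
pH = 6.31 − (-0.759) = 7.07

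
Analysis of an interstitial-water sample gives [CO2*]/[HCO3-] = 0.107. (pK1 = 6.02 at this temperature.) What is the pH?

From K1 = [H⁺][HCO3-]/[CO2*]:  pH = pK1 − log₁₀([CO2*]/[HCO3-])
log₁₀(0.107) = -0.971
pH = 6.02 − (-0.971) = 6.99

pH = 6.99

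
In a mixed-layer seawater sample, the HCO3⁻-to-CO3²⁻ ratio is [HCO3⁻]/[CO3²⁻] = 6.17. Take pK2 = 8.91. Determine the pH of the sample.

pH = 8.12

From K2 = [H⁺][CO3²⁻]/[HCO3⁻]:  pH = pK2 − log₁₀([HCO3⁻]/[CO3²⁻])
log₁₀(6.17) = +0.790
pH = 8.91 − (+0.790) = 8.12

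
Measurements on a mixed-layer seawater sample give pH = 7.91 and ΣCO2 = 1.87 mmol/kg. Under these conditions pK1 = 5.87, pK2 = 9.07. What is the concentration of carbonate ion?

α₂ = 1 / (1 + [H⁺]/K2 + [H⁺]²/(K1K2)) = 1 / (1 + 10^+1.16 + 10^-0.88)
   = 1 / (1 + 14.454 + 0.13183) = 1/15.586 = 0.06416
[CO3²⁻] = α₂ × DIC = 0.06416 × 1.87 = 0.120 mmol/kg

[CO3²⁻] = 0.120 mmol/kg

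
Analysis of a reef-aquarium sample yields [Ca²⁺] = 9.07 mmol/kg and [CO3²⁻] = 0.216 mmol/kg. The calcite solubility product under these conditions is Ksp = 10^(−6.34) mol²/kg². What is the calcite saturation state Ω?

Ksp = 10^(−6.34) = 4.571×10^-7
Ω = [Ca²⁺][CO3²⁻]/Ksp = (9.07×10^-3)(0.216×10^-3) / 4.571×10^-7 = 4.29

Ω = 4.29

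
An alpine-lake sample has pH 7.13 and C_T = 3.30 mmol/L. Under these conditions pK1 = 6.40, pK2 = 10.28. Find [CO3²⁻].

α₂ = 1 / (1 + [H⁺]/K2 + [H⁺]²/(K1K2)) = 1 / (1 + 10^+3.15 + 10^+2.42)
   = 1 / (1 + 1412.5 + 263.03) = 1/1676.6 = 0.0005965
[CO3²⁻] = α₂ × DIC = 0.0005965 × 3.30 = 0.00197 mmol/L = 1.97 μmol/L

[CO3²⁻] = 1.97 μmol/L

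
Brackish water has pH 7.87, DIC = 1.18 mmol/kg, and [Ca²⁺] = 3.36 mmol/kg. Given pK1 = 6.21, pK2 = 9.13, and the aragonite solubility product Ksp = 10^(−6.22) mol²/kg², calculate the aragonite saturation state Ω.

α₂ = 1 / (1 + [H⁺]/K2 + [H⁺]²/(K1K2)) = 1 / (1 + 10^+1.26 + 10^-0.40)
   = 1 / (1 + 18.197 + 0.39811) = 1/19.595 = 0.05103
[CO3²⁻] = α₂ × DIC = 0.05103 × 1.18 = 0.06022 mmol/kg
Ksp = 10^(−6.22) = 6.026×10^-7
Ω = [Ca²⁺][CO3²⁻]/Ksp = (3.36×10^-3)(6.022×10^-5) / 6.026×10^-7 = 0.336

Ω = 0.336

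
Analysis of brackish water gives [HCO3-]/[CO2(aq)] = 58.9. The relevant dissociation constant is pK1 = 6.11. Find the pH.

From K1 = [H⁺][HCO3-]/[CO2(aq)]:  pH = pK1 + log₁₀([HCO3-]/[CO2(aq)])
log₁₀(58.9) = +1.770
pH = 6.11 + (+1.770) = 7.88

pH = 7.88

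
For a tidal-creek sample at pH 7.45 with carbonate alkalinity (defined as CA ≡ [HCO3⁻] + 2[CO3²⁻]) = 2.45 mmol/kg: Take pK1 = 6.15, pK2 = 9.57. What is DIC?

DIC = 2.55 mmol/kg

CA = [HCO3⁻] + 2[CO3²⁻] = (α₁ + 2α₂)·DIC
At pH 7.45: [H⁺]/K1 = 10^-1.30 = 0.050119, K2/[H⁺] = 10^-2.12 = 0.0075858
α₁ = 1/(1 + 0.050119 + 0.0075858) = 1/1.0577 = 0.9454; α₂ = α₁·K2/[H⁺] = 0.007172
α₁ + 2α₂ = 0.9598
DIC = CA / (α₁ + 2α₂) = 2.45 / 0.9598 = 2.55 mmol/kg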